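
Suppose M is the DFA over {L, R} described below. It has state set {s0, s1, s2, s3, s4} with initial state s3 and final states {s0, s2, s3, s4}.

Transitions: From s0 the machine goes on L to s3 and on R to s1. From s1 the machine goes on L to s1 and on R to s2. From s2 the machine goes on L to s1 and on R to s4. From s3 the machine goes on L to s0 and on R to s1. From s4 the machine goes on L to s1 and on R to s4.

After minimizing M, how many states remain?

3

Initial partition by acceptance: {s0,s2,s3,s4} | {s1}.
Refine {s0,s2,s3,s4} on symbol L: members go to different blocks, giving {s0,s3} and {s2,s4}.
The partition is now stable with 3 blocks: {s0,s3} | {s1} | {s2,s4}.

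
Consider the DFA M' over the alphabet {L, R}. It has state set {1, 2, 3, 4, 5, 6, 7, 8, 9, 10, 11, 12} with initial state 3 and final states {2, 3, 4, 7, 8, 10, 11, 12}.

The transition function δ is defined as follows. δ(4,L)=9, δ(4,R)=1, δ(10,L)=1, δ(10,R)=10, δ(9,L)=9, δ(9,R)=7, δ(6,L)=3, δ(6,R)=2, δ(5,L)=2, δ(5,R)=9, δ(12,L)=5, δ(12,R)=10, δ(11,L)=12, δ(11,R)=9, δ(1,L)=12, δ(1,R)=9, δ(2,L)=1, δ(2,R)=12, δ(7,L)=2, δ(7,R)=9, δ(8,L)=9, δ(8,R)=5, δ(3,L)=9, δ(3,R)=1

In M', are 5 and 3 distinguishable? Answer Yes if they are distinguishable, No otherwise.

First remove the unreachable states {4,6,8,11}; 8 states remain.
P0 = {2,3,7,10,12} | {1,5,9}.
Split {2,3,7,10,12} by δ(·,L) → {2,3,10,12} and {7}.
On input R, block {2,3,10,12} splits into {2,10,12} and {3}.
On input L, block {1,5,9} splits into {1,5} and {9}.
The partition is now stable with 5 blocks: {2,10,12} | {1,5} | {7} | {3} | {9}.
5 and 3 end up in different blocks, so they are distinguishable. For instance, the string 'ε' is accepted from only 3.

Yes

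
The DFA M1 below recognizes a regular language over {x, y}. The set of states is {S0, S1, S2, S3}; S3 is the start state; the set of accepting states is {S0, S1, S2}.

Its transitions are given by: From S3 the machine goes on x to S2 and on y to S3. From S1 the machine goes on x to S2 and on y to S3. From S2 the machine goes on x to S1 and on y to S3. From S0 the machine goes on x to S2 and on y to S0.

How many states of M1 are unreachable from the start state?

1

Starting at S3 and following transitions, the reachable set is {S1, S2, S3}. That leaves S0 unreachable — 1 in total.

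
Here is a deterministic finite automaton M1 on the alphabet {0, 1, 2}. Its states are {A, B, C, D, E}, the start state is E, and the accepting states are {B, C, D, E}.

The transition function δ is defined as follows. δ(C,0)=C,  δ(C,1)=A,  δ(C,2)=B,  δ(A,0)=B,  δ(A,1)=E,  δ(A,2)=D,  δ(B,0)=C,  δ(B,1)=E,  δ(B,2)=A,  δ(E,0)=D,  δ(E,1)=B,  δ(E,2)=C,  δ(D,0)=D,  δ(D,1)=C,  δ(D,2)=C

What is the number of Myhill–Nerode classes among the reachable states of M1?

5

Every state is reachable, so we keep all 5.
Initial partition by acceptance: {B,C,D,E} | {A}.
Split {B,C,D,E} by δ(·,1) → {B,D,E} and {C}.
Split {B,D,E} by δ(·,0) → {D,E} and {B}.
On input 1, block {D,E} splits into {D} and {E}.
Stable partition: {D} | {A} | {C} | {B} | {E} — 5 equivalence classes.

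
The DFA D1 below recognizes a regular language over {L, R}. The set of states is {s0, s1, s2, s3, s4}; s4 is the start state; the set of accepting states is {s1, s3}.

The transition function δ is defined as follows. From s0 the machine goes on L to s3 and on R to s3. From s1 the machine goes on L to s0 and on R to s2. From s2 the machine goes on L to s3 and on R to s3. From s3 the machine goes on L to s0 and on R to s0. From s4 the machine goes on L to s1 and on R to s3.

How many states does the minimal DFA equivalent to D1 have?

P0 = {s1,s3} | {s0,s2,s4}.
No further refinement is possible. Final partition (2 blocks): {s1,s3} | {s0,s2,s4}.

2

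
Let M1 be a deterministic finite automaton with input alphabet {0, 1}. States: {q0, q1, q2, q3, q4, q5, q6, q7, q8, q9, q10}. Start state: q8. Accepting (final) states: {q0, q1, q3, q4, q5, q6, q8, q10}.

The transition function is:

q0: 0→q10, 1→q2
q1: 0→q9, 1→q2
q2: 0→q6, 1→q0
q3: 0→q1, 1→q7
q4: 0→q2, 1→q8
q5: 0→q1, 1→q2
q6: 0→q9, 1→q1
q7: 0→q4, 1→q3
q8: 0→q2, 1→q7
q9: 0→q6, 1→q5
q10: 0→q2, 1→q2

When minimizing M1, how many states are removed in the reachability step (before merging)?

0

A breadth-first search from the start state visits every state.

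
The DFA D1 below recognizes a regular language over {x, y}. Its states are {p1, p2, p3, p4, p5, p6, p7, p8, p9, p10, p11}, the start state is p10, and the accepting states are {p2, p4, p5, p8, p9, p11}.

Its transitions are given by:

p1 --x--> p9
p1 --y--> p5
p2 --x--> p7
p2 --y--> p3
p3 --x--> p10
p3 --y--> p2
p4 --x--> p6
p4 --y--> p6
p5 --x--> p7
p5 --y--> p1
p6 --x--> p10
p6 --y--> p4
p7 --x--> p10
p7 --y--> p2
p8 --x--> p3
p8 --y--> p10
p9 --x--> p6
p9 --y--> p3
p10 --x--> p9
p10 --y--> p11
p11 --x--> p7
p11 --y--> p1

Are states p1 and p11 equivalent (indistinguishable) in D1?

First remove the unreachable states {p8}; 10 states remain.
Start with accepting vs non-accepting: {p2,p4,p5,p9,p11} | {p1,p3,p6,p7,p10}.
Split {p1,p3,p6,p7,p10} by δ(·,x) → {p3,p6,p7} and {p1,p10}.
Refine {p2,p4,p5,p9,p11} on symbol y: members go to different blocks, giving {p2,p4,p9} and {p5,p11}.
The partition is now stable with 4 blocks: {p2,p4,p9} | {p3,p6,p7} | {p1,p10} | {p5,p11}.
p1 and p11 end up in different blocks, so they are distinguishable. For instance, the string 'ε' is accepted from only p11.

No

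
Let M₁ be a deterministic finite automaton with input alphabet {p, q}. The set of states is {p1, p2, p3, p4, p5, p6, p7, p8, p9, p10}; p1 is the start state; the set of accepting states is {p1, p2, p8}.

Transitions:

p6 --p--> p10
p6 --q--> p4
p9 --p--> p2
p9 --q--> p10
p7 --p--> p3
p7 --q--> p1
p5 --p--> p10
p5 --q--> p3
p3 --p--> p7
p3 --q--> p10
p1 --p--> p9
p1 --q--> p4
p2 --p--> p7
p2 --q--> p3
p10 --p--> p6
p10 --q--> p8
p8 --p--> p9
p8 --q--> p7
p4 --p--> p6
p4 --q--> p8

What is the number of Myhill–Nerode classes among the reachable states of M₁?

States {p5} cannot be reached from the start state, so discard them.
Start with accepting vs non-accepting: {p1,p2,p8} | {p3,p4,p6,p7,p9,p10}.
Refine {p3,p4,p6,p7,p9,p10} on symbol p: members go to different blocks, giving {p3,p4,p6,p7,p10} and {p9}.
Refine {p1,p2,p8} on symbol p: members go to different blocks, giving {p1,p8} and {p2}.
Split {p3,p4,p6,p7,p10} by δ(·,q) → {p4,p7,p10} and {p3,p6}.
No further refinement is possible. Final partition (5 blocks): {p1,p8} | {p4,p7,p10} | {p9} | {p2} | {p3,p6}.

5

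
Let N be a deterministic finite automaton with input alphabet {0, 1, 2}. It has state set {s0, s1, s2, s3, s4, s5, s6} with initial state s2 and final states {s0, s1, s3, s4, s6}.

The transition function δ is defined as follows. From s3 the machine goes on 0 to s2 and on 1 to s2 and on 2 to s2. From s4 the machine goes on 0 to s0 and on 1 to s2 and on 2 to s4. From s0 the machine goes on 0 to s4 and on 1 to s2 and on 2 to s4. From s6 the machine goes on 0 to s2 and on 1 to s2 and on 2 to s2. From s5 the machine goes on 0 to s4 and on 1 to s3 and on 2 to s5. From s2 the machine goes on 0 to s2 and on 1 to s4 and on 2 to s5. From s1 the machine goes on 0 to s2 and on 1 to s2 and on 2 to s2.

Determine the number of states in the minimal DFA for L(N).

Reachable states from the start: {s0,s2,s3,s4,s5}. Unreachable: {s1,s6} — drop them.
Initial partition by acceptance: {s0,s3,s4} | {s2,s5}.
Refine {s0,s3,s4} on symbol 0: members go to different blocks, giving {s0,s4} and {s3}.
Split {s2,s5} by δ(·,0) → {s2} and {s5}.
The partition is now stable with 4 blocks: {s0,s4} | {s2} | {s3} | {s5}.

4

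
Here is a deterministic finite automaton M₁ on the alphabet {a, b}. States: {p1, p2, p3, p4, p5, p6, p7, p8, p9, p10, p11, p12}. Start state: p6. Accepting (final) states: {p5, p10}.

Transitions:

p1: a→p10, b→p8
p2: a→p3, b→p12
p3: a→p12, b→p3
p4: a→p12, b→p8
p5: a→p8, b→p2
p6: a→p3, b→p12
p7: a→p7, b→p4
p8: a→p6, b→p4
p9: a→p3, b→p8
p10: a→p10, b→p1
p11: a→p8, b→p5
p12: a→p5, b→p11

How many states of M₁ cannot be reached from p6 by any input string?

Starting at p6 and following transitions, the reachable set is {p2, p3, p4, p5, p6, p8, p11, p12}. That leaves p1, p7, p9, p10 unreachable — 4 in total.

4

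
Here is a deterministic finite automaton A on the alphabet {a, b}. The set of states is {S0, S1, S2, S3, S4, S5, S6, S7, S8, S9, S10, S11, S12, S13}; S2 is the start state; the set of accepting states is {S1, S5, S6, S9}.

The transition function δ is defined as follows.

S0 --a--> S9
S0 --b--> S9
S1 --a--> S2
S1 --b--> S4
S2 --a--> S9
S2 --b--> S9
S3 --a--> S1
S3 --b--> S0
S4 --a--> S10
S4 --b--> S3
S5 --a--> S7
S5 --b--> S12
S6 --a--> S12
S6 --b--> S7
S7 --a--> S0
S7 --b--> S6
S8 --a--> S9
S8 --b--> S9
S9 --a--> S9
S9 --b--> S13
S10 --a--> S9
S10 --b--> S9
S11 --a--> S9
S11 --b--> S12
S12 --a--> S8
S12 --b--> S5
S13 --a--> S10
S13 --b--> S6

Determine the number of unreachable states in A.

Starting at S2 and following transitions, the reachable set is {S0, S2, S5, S6, S7, S8, S9, S10, S12, S13}. That leaves S1, S3, S4, S11 unreachable — 4 in total.

4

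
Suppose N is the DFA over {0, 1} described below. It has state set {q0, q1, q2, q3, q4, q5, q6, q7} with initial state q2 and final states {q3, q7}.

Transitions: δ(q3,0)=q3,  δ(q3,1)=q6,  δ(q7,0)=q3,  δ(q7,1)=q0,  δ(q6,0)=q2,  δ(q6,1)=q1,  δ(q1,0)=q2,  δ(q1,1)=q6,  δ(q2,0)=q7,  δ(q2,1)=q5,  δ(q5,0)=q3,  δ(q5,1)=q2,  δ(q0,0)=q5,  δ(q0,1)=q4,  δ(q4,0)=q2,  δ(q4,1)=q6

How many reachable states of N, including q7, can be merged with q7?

2

Every state is reachable, so we keep all 8.
Start with accepting vs non-accepting: {q3,q7} | {q0,q1,q2,q4,q5,q6}.
Refine {q0,q1,q2,q4,q5,q6} on symbol 0: members go to different blocks, giving {q0,q1,q4,q6} and {q2,q5}.
Stable partition: {q3,q7} | {q0,q1,q4,q6} | {q2,q5} — 3 equivalence classes.
State q7 belongs to the block {q3,q7}, which has 2 states.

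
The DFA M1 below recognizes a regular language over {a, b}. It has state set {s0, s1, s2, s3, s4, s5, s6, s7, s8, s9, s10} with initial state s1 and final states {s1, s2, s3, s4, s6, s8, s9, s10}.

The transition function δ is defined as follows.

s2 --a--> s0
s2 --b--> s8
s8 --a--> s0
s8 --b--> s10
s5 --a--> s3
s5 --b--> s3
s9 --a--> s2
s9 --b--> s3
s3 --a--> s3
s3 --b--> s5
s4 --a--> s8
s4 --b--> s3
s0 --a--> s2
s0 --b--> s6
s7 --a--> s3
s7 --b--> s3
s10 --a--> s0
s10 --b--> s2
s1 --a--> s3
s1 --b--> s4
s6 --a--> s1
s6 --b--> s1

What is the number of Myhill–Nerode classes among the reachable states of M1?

7

States {s7,s9} cannot be reached from the start state, so discard them.
P0 = {s1,s2,s3,s4,s6,s8,s10} | {s0,s5}.
Split {s1,s2,s3,s4,s6,s8,s10} by δ(·,a) → {s1,s3,s4,s6} and {s2,s8,s10}.
Refine {s1,s3,s4,s6} on symbol a: members go to different blocks, giving {s1,s3,s6} and {s4}.
Refine {s1,s3,s6} on symbol b: members go to different blocks, giving {s1} and {s3} and {s6}.
Split {s0,s5} by δ(·,a) → {s0} and {s5}.
The partition is now stable with 7 blocks: {s1} | {s0} | {s2,s8,s10} | {s4} | {s3} | {s6} | {s5}.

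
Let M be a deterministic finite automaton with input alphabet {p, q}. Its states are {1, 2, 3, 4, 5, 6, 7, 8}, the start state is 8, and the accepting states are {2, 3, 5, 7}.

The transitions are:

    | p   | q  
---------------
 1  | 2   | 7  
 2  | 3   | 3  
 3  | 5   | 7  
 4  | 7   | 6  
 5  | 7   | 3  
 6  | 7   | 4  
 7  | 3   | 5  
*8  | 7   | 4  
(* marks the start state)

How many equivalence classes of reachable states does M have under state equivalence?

First remove the unreachable states {1,2}; 6 states remain.
Start with accepting vs non-accepting: {3,5,7} | {4,6,8}.
Stable partition: {3,5,7} | {4,6,8} — 2 equivalence classes.

2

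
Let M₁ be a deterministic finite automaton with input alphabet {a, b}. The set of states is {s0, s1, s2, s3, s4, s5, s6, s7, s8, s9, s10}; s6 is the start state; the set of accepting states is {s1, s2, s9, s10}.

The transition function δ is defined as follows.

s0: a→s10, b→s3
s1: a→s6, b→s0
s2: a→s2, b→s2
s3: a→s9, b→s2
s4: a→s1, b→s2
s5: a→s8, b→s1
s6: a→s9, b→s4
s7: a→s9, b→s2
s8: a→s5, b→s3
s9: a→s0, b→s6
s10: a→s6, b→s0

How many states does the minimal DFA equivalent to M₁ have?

4

Reachable states from the start: {s0,s1,s2,s3,s4,s6,s9,s10}. Unreachable: {s5,s7,s8} — drop them.
Initial partition by acceptance: {s1,s2,s9,s10} | {s0,s3,s4,s6}.
Split {s1,s2,s9,s10} by δ(·,a) → {s1,s9,s10} and {s2}.
Refine {s0,s3,s4,s6} on symbol b: members go to different blocks, giving {s0,s6} and {s3,s4}.
Stable partition: {s1,s9,s10} | {s0,s6} | {s2} | {s3,s4} — 4 equivalence classes.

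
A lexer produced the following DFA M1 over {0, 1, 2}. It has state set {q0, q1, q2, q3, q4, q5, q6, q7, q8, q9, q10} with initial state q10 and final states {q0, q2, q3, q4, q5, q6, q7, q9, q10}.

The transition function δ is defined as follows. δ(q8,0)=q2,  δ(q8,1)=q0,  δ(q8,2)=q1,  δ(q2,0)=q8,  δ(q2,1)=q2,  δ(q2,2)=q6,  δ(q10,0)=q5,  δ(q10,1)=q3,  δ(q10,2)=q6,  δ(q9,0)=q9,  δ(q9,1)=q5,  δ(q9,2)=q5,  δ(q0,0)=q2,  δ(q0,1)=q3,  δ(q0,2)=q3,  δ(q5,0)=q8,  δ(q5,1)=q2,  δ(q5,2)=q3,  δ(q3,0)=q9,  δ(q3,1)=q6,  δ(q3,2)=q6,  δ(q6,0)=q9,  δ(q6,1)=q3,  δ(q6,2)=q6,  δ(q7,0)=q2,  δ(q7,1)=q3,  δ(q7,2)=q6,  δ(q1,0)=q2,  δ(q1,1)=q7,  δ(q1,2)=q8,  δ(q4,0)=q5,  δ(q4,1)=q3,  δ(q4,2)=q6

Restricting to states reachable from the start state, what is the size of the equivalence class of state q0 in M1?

3

First remove the unreachable states {q4}; 10 states remain.
Start with accepting vs non-accepting: {q0,q2,q3,q5,q6,q7,q9,q10} | {q1,q8}.
On input 0, block {q0,q2,q3,q5,q6,q7,q9,q10} splits into {q0,q3,q6,q7,q9,q10} and {q2,q5}.
On input 0, block {q0,q3,q6,q7,q9,q10} splits into {q0,q7,q10} and {q3,q6,q9}.
Refine {q3,q6,q9} on symbol 1: members go to different blocks, giving {q3,q6} and {q9}.
No further refinement is possible. Final partition (5 blocks): {q0,q7,q10} | {q1,q8} | {q2,q5} | {q3,q6} | {q9}.
The equivalence class containing q0 is {q0,q7,q10}, of size 3.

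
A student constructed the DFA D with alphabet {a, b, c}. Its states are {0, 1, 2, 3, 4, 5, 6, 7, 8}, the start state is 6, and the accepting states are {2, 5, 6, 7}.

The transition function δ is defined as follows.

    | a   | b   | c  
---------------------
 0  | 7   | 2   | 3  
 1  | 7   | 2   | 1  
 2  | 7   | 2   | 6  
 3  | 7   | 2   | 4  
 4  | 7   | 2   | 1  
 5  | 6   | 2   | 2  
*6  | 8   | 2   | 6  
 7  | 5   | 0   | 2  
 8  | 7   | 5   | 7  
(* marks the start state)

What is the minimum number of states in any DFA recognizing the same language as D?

6

All states are reachable from the start state.
Initial partition by acceptance: {2,5,6,7} | {0,1,3,4,8}.
Split {2,5,6,7} by δ(·,a) → {2,5,7} and {6}.
Refine {2,5,7} on symbol a: members go to different blocks, giving {2,7} and {5}.
On input a, block {2,7} splits into {2} and {7}.
On input b, block {0,1,3,4,8} splits into {0,1,3,4} and {8}.
The partition is now stable with 6 blocks: {2} | {0,1,3,4} | {6} | {5} | {7} | {8}.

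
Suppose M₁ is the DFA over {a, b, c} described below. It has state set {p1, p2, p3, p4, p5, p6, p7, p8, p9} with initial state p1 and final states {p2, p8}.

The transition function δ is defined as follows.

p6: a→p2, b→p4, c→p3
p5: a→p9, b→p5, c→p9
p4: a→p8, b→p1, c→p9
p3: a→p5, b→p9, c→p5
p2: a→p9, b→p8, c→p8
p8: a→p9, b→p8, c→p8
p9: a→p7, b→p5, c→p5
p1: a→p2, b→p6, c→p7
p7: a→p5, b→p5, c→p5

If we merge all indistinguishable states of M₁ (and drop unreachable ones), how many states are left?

3

Every state is reachable, so we keep all 9.
P0 = {p2,p8} | {p1,p3,p4,p5,p6,p7,p9}.
Split {p1,p3,p4,p5,p6,p7,p9} by δ(·,a) → {p3,p5,p7,p9} and {p1,p4,p6}.
Stable partition: {p2,p8} | {p3,p5,p7,p9} | {p1,p4,p6} — 3 equivalence classes.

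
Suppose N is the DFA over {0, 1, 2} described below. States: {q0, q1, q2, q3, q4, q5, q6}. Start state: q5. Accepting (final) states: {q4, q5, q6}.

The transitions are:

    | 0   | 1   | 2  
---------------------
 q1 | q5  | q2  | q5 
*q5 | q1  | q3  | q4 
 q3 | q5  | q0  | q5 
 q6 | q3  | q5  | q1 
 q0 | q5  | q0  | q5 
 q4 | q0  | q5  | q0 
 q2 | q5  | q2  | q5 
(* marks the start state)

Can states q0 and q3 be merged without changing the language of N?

Yes

Reachable states from the start: {q0,q1,q2,q3,q4,q5}. Unreachable: {q6} — drop them.
P0 = {q4,q5} | {q0,q1,q2,q3}.
Refine {q4,q5} on symbol 1: members go to different blocks, giving {q4} and {q5}.
The partition is now stable with 3 blocks: {q4} | {q0,q1,q2,q3} | {q5}.
q0 and q3 lie in the same block of the stable partition, so they are equivalent — no string distinguishes them.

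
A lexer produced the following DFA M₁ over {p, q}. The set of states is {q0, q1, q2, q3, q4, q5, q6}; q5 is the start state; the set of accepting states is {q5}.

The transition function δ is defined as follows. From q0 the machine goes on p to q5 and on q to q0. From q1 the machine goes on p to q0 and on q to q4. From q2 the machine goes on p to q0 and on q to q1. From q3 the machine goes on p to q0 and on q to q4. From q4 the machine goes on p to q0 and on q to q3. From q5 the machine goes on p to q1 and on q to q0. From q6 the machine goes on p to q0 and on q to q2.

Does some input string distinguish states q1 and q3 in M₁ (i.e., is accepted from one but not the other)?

No

Reachable states from the start: {q0,q1,q3,q4,q5}. Unreachable: {q2,q6} — drop them.
Start with accepting vs non-accepting: {q5} | {q0,q1,q3,q4}.
On input p, block {q0,q1,q3,q4} splits into {q1,q3,q4} and {q0}.
The partition is now stable with 3 blocks: {q5} | {q1,q3,q4} | {q0}.
q1 and q3 lie in the same block of the stable partition, so they are equivalent — no string distinguishes them.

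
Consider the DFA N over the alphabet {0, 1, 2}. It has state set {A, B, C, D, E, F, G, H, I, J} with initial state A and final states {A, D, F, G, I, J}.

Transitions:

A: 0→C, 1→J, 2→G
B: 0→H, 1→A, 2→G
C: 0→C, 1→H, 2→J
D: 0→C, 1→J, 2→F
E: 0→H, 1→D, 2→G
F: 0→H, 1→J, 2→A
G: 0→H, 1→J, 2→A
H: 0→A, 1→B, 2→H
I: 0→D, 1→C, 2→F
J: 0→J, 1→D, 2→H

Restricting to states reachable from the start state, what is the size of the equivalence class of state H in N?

States {E,I} cannot be reached from the start state, so discard them.
Initial partition by acceptance: {A,D,F,G,J} | {B,C,H}.
Split {A,D,F,G,J} by δ(·,0) → {A,D,F,G} and {J}.
Split {B,C,H} by δ(·,0) → {B,C} and {H}.
Refine {A,D,F,G} on symbol 0: members go to different blocks, giving {A,D} and {F,G}.
Refine {B,C} on symbol 0: members go to different blocks, giving {B} and {C}.
Stable partition: {A,D} | {B} | {J} | {H} | {F,G} | {C} — 6 equivalence classes.
The equivalence class containing H is {H}, of size 1.

1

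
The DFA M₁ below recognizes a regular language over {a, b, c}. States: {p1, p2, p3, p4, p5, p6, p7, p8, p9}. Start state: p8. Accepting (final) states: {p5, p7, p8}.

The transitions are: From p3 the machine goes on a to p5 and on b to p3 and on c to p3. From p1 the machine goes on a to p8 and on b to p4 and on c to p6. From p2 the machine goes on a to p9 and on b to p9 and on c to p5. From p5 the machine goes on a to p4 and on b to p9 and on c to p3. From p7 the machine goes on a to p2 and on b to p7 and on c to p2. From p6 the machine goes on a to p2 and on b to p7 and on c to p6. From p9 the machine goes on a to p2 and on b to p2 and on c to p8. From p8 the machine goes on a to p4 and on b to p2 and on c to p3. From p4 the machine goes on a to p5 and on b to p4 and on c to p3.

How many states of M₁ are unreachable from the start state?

3

Starting at p8 and following transitions, the reachable set is {p2, p3, p4, p5, p8, p9}. That leaves p1, p6, p7 unreachable — 3 in total.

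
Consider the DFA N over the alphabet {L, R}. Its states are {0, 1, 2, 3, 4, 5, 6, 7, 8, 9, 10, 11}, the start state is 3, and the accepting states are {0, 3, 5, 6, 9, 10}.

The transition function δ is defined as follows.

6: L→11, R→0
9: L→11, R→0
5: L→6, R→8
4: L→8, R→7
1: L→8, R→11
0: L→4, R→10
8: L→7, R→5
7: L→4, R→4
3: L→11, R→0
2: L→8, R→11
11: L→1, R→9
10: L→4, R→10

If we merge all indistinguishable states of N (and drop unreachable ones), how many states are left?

States {2} cannot be reached from the start state, so discard them.
Start with accepting vs non-accepting: {0,3,5,6,9,10} | {1,4,7,8,11}.
On input L, block {0,3,5,6,9,10} splits into {0,3,6,9,10} and {5}.
On input R, block {1,4,7,8,11} splits into {1,4,7} and {8} and {11}.
Split {0,3,6,9,10} by δ(·,L) → {3,6,9} and {0,10}.
On input L, block {1,4,7} splits into {1,4} and {7}.
Refine {1,4} on symbol R: members go to different blocks, giving {1} and {4}.
The partition is now stable with 8 blocks: {3,6,9} | {1} | {5} | {8} | {11} | {0,10} | {7} | {4}.

8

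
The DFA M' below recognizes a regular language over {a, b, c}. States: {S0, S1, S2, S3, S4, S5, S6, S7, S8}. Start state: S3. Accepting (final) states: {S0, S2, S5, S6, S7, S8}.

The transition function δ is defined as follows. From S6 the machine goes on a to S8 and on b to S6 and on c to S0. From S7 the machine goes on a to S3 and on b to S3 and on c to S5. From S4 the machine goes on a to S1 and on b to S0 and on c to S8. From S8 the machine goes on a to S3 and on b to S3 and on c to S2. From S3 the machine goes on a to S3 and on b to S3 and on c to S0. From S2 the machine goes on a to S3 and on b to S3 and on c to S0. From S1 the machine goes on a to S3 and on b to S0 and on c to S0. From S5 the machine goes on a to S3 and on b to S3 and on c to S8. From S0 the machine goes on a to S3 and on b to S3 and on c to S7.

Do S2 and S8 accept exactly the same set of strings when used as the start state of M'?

Yes

First remove the unreachable states {S1,S4,S6}; 6 states remain.
Start with accepting vs non-accepting: {S0,S2,S5,S7,S8} | {S3}.
Stable partition: {S0,S2,S5,S7,S8} | {S3} — 2 equivalence classes.
S2 and S8 lie in the same block of the stable partition, so they are equivalent — no string distinguishes them.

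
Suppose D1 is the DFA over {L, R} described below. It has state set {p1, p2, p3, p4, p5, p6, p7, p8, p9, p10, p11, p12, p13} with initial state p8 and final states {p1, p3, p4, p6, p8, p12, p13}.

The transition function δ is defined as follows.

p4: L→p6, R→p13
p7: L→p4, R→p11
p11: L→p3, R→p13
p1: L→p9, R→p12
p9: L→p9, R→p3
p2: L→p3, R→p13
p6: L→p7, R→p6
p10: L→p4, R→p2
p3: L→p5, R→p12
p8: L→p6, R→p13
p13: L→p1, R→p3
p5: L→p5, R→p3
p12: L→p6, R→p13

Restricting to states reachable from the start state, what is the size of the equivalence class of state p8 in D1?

3

First remove the unreachable states {p2,p10}; 11 states remain.
P0 = {p1,p3,p4,p6,p8,p12,p13} | {p5,p7,p9,p11}.
Split {p1,p3,p4,p6,p8,p12,p13} by δ(·,L) → {p4,p8,p12,p13} and {p1,p3,p6}.
Refine {p4,p8,p12,p13} on symbol R: members go to different blocks, giving {p4,p8,p12} and {p13}.
Refine {p5,p7,p9,p11} on symbol L: members go to different blocks, giving {p5,p9} and {p7} and {p11}.
Refine {p1,p3,p6} on symbol L: members go to different blocks, giving {p1,p3} and {p6}.
Stable partition: {p4,p8,p12} | {p5,p9} | {p1,p3} | {p13} | {p7} | {p11} | {p6} — 7 equivalence classes.
State p8 belongs to the block {p4,p8,p12}, which has 3 states.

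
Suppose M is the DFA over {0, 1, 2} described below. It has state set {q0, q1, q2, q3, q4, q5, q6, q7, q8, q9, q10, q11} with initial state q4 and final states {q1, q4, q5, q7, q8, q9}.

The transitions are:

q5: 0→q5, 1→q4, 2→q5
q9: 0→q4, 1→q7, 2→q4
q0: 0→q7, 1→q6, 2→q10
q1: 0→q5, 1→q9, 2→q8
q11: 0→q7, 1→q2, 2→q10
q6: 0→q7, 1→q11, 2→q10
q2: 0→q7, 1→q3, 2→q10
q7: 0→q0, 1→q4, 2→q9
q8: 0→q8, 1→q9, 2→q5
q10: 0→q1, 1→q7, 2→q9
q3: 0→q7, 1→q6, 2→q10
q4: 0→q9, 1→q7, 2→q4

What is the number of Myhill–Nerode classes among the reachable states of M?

Initial partition by acceptance: {q1,q4,q5,q7,q8,q9} | {q0,q2,q3,q6,q10,q11}.
Refine {q1,q4,q5,q7,q8,q9} on symbol 0: members go to different blocks, giving {q1,q4,q5,q8,q9} and {q7}.
On input 1, block {q1,q4,q5,q8,q9} splits into {q1,q5,q8} and {q4,q9}.
Refine {q0,q2,q3,q6,q10,q11} on symbol 0: members go to different blocks, giving {q0,q2,q3,q6,q11} and {q10}.
Stable partition: {q1,q5,q8} | {q0,q2,q3,q6,q11} | {q7} | {q4,q9} | {q10} — 5 equivalence classes.

5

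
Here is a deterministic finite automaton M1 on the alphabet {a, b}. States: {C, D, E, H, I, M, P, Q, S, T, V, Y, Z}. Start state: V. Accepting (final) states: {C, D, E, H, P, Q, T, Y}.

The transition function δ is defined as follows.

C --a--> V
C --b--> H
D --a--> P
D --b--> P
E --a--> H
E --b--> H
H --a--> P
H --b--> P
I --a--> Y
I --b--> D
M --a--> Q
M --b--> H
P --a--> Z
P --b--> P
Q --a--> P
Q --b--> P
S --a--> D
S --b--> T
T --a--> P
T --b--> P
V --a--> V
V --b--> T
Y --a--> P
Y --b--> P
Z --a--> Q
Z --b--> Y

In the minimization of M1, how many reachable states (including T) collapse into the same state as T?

First remove the unreachable states {C,D,E,H,I,M,S}; 6 states remain.
Initial partition by acceptance: {P,Q,T,Y} | {V,Z}.
On input a, block {P,Q,T,Y} splits into {Q,T,Y} and {P}.
On input a, block {V,Z} splits into {V} and {Z}.
The partition is now stable with 4 blocks: {Q,T,Y} | {V} | {P} | {Z}.
State T belongs to the block {Q,T,Y}, which has 3 states.

3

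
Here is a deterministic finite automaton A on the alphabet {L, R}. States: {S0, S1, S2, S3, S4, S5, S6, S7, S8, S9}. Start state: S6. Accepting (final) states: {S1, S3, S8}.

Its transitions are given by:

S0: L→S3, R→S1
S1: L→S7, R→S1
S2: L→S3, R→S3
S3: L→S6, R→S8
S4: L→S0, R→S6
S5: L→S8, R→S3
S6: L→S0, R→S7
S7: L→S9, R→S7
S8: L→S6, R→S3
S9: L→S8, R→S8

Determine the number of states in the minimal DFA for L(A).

3

Reachable states from the start: {S0,S1,S3,S6,S7,S8,S9}. Unreachable: {S2,S4,S5} — drop them.
Initial partition by acceptance: {S1,S3,S8} | {S0,S6,S7,S9}.
Refine {S0,S6,S7,S9} on symbol L: members go to different blocks, giving {S0,S9} and {S6,S7}.
Stable partition: {S1,S3,S8} | {S0,S9} | {S6,S7} — 3 equivalence classes.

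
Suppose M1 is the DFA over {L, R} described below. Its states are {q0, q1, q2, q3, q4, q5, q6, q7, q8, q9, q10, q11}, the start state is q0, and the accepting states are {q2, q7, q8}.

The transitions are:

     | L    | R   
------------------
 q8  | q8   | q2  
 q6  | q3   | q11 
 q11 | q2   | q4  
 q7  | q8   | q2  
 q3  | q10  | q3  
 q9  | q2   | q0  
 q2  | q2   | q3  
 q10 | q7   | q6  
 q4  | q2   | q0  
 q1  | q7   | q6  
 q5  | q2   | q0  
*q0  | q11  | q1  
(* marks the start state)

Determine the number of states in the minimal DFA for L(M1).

Reachable states from the start: {q0,q1,q2,q3,q4,q6,q7,q8,q10,q11}. Unreachable: {q5,q9} — drop them.
Start with accepting vs non-accepting: {q2,q7,q8} | {q0,q1,q3,q4,q6,q10,q11}.
Split {q2,q7,q8} by δ(·,R) → {q7,q8} and {q2}.
On input L, block {q0,q1,q3,q4,q6,q10,q11} splits into {q0,q3,q6} and {q1,q10} and {q4,q11}.
Split {q0,q3,q6} by δ(·,L) → {q0} and {q3} and {q6}.
Refine {q4,q11} on symbol R: members go to different blocks, giving {q4} and {q11}.
Stable partition: {q7,q8} | {q0} | {q2} | {q1,q10} | {q4} | {q3} | {q6} | {q11} — 8 equivalence classes.

8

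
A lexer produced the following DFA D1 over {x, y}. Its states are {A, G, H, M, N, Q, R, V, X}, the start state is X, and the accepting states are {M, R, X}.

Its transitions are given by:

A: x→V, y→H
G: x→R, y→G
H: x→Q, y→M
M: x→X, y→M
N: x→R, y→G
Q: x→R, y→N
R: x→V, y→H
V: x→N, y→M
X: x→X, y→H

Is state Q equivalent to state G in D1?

Yes

First remove the unreachable states {A}; 8 states remain.
Initial partition by acceptance: {M,R,X} | {G,H,N,Q,V}.
Split {M,R,X} by δ(·,x) → {M,X} and {R}.
On input y, block {M,X} splits into {M} and {X}.
Split {G,H,N,Q,V} by δ(·,x) → {G,N,Q} and {H,V}.
No further refinement is possible. Final partition (5 blocks): {M} | {G,N,Q} | {R} | {X} | {H,V}.
Q and G lie in the same block of the stable partition, so they are equivalent — no string distinguishes them.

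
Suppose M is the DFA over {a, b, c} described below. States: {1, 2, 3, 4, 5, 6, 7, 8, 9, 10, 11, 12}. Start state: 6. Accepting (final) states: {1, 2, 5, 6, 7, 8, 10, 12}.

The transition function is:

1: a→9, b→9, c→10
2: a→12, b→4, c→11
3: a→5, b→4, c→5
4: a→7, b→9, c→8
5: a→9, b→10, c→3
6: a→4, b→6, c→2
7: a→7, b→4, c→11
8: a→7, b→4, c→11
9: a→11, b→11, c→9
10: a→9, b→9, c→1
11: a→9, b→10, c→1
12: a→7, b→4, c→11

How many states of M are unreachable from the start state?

2

No path from 6 leads to 3, 5; the other 10 states are all reachable.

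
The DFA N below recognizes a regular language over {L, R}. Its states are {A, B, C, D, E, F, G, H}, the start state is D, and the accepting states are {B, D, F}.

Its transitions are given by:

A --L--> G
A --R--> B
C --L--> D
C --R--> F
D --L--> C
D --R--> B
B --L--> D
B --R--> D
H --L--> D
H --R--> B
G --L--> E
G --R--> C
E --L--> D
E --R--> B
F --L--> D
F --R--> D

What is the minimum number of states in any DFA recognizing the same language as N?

Reachable states from the start: {B,C,D,F}. Unreachable: {A,E,G,H} — drop them.
Initial partition by acceptance: {B,D,F} | {C}.
Refine {B,D,F} on symbol L: members go to different blocks, giving {B,F} and {D}.
No further refinement is possible. Final partition (3 blocks): {B,F} | {C} | {D}.

3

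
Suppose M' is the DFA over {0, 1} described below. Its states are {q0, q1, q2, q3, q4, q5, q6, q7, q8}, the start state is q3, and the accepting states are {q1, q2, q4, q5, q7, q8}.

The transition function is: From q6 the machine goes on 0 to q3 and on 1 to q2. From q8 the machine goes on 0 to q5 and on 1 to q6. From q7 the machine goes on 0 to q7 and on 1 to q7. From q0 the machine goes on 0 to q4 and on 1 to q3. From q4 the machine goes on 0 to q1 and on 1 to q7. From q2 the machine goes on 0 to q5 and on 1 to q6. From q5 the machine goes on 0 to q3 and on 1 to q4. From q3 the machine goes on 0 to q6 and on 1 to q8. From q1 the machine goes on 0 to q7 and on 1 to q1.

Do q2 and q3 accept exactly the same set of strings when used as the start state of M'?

Reachable states from the start: {q1,q2,q3,q4,q5,q6,q7,q8}. Unreachable: {q0} — drop them.
P0 = {q1,q2,q4,q5,q7,q8} | {q3,q6}.
Refine {q1,q2,q4,q5,q7,q8} on symbol 0: members go to different blocks, giving {q1,q2,q4,q7,q8} and {q5}.
Refine {q1,q2,q4,q7,q8} on symbol 0: members go to different blocks, giving {q1,q4,q7} and {q2,q8}.
The partition is now stable with 4 blocks: {q1,q4,q7} | {q3,q6} | {q5} | {q2,q8}.
q2 and q3 end up in different blocks, so they are distinguishable. For instance, the string 'ε' is accepted from only q2.

No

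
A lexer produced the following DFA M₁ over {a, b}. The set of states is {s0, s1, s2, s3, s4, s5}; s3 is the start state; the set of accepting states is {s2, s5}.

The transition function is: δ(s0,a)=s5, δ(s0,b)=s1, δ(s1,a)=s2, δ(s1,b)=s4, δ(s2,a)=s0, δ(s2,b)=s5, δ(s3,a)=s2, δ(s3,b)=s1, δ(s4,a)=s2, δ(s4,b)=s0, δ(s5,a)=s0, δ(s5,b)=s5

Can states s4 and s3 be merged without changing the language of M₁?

Yes

All states are reachable from the start state.
P0 = {s2,s5} | {s0,s1,s3,s4}.
No further refinement is possible. Final partition (2 blocks): {s2,s5} | {s0,s1,s3,s4}.
s4 and s3 lie in the same block of the stable partition, so they are equivalent — no string distinguishes them.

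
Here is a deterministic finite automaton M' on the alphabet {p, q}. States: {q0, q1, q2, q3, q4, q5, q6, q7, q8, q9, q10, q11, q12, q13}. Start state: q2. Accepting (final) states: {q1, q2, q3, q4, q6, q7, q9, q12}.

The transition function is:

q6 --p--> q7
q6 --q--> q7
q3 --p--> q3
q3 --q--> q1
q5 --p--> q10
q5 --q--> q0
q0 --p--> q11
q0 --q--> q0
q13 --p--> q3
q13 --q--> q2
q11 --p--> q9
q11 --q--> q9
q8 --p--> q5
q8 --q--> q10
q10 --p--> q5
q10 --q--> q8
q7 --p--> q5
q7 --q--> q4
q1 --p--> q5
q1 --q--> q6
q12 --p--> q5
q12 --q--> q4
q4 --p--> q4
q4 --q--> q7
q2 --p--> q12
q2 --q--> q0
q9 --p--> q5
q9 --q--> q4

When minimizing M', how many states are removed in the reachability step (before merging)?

4

No path from q2 leads to q1, q3, q6, q13; the other 10 states are all reachable.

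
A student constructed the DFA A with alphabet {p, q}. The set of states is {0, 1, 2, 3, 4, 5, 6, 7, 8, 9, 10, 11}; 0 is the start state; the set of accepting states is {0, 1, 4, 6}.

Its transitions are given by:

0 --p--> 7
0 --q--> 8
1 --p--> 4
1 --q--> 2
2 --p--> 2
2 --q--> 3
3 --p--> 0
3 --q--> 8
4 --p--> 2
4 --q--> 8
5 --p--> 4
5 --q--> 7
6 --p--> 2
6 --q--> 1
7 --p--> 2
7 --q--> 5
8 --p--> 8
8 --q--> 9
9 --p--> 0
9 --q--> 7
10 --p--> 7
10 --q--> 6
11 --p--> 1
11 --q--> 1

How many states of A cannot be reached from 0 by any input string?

No path from 0 leads to 1, 6, 10, 11; the other 8 states are all reachable.

4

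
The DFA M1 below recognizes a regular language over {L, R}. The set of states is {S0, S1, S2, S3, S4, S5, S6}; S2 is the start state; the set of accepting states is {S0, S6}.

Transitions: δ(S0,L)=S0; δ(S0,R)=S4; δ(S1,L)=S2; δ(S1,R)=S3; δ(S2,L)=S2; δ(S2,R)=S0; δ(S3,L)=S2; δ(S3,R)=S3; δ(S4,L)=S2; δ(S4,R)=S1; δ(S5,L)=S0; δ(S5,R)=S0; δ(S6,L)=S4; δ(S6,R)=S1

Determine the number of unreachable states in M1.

2

Starting at S2 and following transitions, the reachable set is {S0, S1, S2, S3, S4}. That leaves S5, S6 unreachable — 2 in total.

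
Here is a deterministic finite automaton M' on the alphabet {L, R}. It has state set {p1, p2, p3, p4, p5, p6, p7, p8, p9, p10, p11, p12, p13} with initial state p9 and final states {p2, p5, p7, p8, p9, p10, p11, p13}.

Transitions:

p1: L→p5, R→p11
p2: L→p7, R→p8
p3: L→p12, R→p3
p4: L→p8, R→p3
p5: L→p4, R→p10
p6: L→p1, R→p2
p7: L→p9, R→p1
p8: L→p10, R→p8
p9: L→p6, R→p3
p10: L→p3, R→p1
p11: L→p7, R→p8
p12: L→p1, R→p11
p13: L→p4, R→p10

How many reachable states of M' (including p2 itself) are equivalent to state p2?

States {p13} cannot be reached from the start state, so discard them.
Initial partition by acceptance: {p2,p5,p7,p8,p9,p10,p11} | {p1,p3,p4,p6,p12}.
Split {p2,p5,p7,p8,p9,p10,p11} by δ(·,L) → {p2,p7,p8,p11} and {p5,p9,p10}.
Split {p2,p7,p8,p11} by δ(·,L) → {p2,p11} and {p7,p8}.
Split {p1,p3,p4,p6,p12} by δ(·,L) → {p3,p6,p12} and {p1} and {p4}.
Refine {p3,p6,p12} on symbol L: members go to different blocks, giving {p6,p12} and {p3}.
Refine {p5,p9,p10} on symbol L: members go to different blocks, giving {p5} and {p9} and {p10}.
Split {p7,p8} by δ(·,L) → {p7} and {p8}.
No further refinement is possible. Final partition (10 blocks): {p2,p11} | {p6,p12} | {p5} | {p7} | {p1} | {p4} | {p3} | {p9} | {p10} | {p8}.
The equivalence class containing p2 is {p2,p11}, of size 2.

2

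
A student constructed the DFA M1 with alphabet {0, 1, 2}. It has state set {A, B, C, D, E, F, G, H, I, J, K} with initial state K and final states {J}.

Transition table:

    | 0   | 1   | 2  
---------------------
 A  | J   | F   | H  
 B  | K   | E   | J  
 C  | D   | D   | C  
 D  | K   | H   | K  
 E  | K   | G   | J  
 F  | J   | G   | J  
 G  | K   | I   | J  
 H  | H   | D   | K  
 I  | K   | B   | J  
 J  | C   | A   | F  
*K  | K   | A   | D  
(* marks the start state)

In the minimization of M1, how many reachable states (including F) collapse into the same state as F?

1

All states are reachable from the start state.
P0 = {J} | {A,B,C,D,E,F,G,H,I,K}.
Split {A,B,C,D,E,F,G,H,I,K} by δ(·,0) → {B,C,D,E,G,H,I,K} and {A,F}.
Split {B,C,D,E,G,H,I,K} by δ(·,1) → {B,C,D,E,G,H,I} and {K}.
Split {B,C,D,E,G,H,I} by δ(·,0) → {B,D,E,G,I} and {C,H}.
Refine {B,D,E,G,I} on symbol 1: members go to different blocks, giving {B,E,G,I} and {D}.
On input 1, block {A,F} splits into {A} and {F}.
On input 0, block {C,H} splits into {C} and {H}.
The partition is now stable with 8 blocks: {J} | {B,E,G,I} | {A} | {K} | {C} | {D} | {F} | {H}.
The equivalence class containing F is {F}, of size 1.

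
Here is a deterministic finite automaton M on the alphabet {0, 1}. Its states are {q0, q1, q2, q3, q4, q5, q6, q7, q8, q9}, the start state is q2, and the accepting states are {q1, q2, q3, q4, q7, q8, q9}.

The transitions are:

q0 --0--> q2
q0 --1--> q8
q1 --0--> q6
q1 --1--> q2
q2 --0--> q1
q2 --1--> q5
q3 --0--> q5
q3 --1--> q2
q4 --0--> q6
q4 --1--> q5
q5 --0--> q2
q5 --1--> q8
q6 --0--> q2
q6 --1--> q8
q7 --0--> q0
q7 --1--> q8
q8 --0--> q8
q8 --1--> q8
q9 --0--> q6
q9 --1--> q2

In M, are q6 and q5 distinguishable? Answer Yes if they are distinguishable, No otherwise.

No

States {q0,q3,q4,q7,q9} cannot be reached from the start state, so discard them.
P0 = {q1,q2,q8} | {q5,q6}.
On input 0, block {q1,q2,q8} splits into {q2,q8} and {q1}.
On input 0, block {q2,q8} splits into {q2} and {q8}.
No further refinement is possible. Final partition (4 blocks): {q2} | {q5,q6} | {q1} | {q8}.
q6 and q5 lie in the same block of the stable partition, so they are equivalent — no string distinguishes them.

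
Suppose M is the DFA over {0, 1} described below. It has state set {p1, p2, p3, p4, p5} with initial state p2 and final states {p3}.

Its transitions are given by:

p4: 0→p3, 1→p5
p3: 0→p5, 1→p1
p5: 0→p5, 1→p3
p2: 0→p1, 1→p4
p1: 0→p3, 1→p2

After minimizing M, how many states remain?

5

Start with accepting vs non-accepting: {p3} | {p1,p2,p4,p5}.
Split {p1,p2,p4,p5} by δ(·,0) → {p1,p4} and {p2,p5}.
Refine {p2,p5} on symbol 0: members go to different blocks, giving {p2} and {p5}.
On input 1, block {p1,p4} splits into {p1} and {p4}.
The partition is now stable with 5 blocks: {p3} | {p1} | {p2} | {p5} | {p4}.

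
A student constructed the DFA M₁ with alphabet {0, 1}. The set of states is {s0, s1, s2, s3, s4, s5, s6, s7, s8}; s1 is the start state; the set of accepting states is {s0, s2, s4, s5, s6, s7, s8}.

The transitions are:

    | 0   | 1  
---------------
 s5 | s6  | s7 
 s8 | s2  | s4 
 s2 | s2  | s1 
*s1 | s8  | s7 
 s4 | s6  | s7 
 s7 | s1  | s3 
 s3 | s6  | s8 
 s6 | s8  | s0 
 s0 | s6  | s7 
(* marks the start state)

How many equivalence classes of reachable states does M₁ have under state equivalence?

Reachable states from the start: {s0,s1,s2,s3,s4,s6,s7,s8}. Unreachable: {s5} — drop them.
P0 = {s0,s2,s4,s6,s7,s8} | {s1,s3}.
On input 0, block {s0,s2,s4,s6,s7,s8} splits into {s0,s2,s4,s6,s8} and {s7}.
Refine {s0,s2,s4,s6,s8} on symbol 1: members go to different blocks, giving {s0,s4} and {s6,s8} and {s2}.
Split {s1,s3} by δ(·,1) → {s1} and {s3}.
On input 0, block {s6,s8} splits into {s6} and {s8}.
The partition is now stable with 7 blocks: {s0,s4} | {s1} | {s7} | {s6} | {s2} | {s3} | {s8}.

7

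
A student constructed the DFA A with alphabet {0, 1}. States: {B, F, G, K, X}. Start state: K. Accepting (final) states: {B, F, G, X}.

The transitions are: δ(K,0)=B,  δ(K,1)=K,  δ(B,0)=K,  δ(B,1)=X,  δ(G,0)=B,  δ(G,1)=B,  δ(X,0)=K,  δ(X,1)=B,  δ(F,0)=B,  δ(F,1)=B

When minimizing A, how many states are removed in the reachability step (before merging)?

Starting at K and following transitions, the reachable set is {B, K, X}. That leaves F, G unreachable — 2 in total.

2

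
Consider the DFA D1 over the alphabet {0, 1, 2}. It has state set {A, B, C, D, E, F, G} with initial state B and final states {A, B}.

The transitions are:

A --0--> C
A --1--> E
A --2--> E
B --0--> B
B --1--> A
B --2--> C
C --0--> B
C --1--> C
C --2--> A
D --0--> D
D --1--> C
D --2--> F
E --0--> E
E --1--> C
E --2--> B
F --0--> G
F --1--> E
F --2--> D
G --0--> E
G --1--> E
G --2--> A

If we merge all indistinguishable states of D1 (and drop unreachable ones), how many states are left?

States {D,F,G} cannot be reached from the start state, so discard them.
P0 = {A,B} | {C,E}.
Refine {A,B} on symbol 0: members go to different blocks, giving {A} and {B}.
Refine {C,E} on symbol 0: members go to different blocks, giving {C} and {E}.
The partition is now stable with 4 blocks: {A} | {C} | {B} | {E}.

4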